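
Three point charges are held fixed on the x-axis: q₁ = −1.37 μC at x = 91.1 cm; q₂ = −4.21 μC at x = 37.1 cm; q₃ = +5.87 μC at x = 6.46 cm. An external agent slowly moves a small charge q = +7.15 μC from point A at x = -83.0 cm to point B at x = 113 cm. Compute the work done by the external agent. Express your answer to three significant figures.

-0.550 J

For quasistatic motion the external work equals the change in potential energy: W_ext = qΔV = q(V_B − V_A).
At A: distances to the source charges are 1.74 m, 1.20 m, 0.895 m; V_A = Σ kqᵢ/rᵢ = 2.04×10⁴ V.
At B: distances to the source charges are 0.219 m, 0.759 m, 1.07 m; V_B = Σ kqᵢ/rᵢ = -5.66×10⁴ V.
ΔV = V_B − V_A = -7.70×10⁴ V.
W_ext = qΔV = (7.15×10⁻⁶ C)(-7.70×10⁴ V) = -0.550 J.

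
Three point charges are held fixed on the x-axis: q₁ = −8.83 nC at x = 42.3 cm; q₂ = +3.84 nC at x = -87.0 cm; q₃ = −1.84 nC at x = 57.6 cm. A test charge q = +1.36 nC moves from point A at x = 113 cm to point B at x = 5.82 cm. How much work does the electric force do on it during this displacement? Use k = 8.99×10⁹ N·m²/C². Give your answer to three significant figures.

The work done by the electric force is W_field = −ΔU = −q(V_B − V_A) = q(V_A − V_B).
At A: distances to the source charges are 0.707 m, 2.00 m, 0.554 m; V_A = Σ kqᵢ/rᵢ = -125 V.
At B: distances to the source charges are 0.365 m, 0.928 m, 0.518 m; V_B = Σ kqᵢ/rᵢ = -212 V.
ΔV = V_B − V_A = -87.5 V.
W_field = −qΔV = −(1.36×10⁻⁹ C)(-87.5 V) = 1.19×10⁻⁷ J.

1.19×10⁻⁷ J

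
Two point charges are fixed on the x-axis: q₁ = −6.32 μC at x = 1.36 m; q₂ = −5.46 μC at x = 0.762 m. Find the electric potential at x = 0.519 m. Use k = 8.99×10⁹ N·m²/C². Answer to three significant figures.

-2.70×10⁵ V

Electric potential is a scalar, so the contributions from each charge add algebraically: V = Σ kqᵢ/rᵢ.
Distances from the field point to each charge: r₁ = 0.841 m, r₂ = 0.243 m.
V = k[(-6.32×10⁻⁶)/(0.841) + (-5.46×10⁻⁶)/(0.243)] = -2.70×10⁵ V.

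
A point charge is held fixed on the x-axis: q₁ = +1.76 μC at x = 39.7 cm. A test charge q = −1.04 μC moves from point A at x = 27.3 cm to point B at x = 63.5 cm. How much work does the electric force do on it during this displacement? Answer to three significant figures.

-0.0636 J

The work done by the electric force is W_field = −ΔU = −q(V_B − V_A) = q(V_A − V_B).
At A: distance to the source charge is 0.124 m; V_A = kq₁/r = 1.28×10⁵ V.
At B: distance to the source charge is 0.238 m; V_B = kq₁/r = 6.65×10⁴ V.
ΔV = V_B − V_A = -6.11×10⁴ V.
W_field = −qΔV = −(-1.04×10⁻⁶ C)(-6.11×10⁴ V) = -0.0636 J.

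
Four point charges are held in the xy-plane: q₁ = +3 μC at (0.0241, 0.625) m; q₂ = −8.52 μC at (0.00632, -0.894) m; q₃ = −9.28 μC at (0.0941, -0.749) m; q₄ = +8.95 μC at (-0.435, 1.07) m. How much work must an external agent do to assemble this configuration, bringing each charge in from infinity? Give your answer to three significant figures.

3.50 J

The work to assemble the configuration equals its total potential energy, U = Σ kqᵢqⱼ/rᵢⱼ over all pairs.
Pair separations: r₁₂ = 1.52 m, r₁₃ = 1.38 m, r₁₄ = 0.639 m, r₂₃ = 0.170 m, r₂₄ = 2.01 m, r₃₄ = 1.89 m.
Summing all 6 pair terms gives U = 3.50 J.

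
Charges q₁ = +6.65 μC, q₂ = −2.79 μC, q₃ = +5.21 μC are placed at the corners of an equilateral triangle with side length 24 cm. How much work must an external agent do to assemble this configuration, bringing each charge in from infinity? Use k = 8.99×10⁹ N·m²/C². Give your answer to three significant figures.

The assembly work is the sum of pairwise potential energies, U = Σ_{i<j} kqᵢqⱼ/rᵢⱼ.
All three pair separations equal the side length, 0.240 m.
U = (-0.695) + (1.30) + (-0.544) = 0.0583 J.

0.0583 J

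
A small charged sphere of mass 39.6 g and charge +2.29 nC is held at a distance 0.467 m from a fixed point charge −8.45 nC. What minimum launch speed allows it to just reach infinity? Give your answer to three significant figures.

To just escape, total mechanical energy must reach zero at infinity: ½mv²_min + U = 0, so ½mv²_min = −U = |kQq|/r.
|U| = |kQq|/r = (8.99×10⁹ N·m²/C²)(8.45×10⁻⁹)(2.29×10⁻⁹)/(0.467) = 3.73×10⁻⁷ J.
v_min = √(2|U|/m) = √(2·3.73×10⁻⁷/0.0396) = 4.34×10⁻³ m/s.

4.34×10⁻³ m/s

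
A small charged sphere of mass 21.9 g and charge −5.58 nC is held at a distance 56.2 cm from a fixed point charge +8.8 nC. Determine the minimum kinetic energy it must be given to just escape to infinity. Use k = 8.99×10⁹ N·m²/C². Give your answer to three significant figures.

7.85×10⁻⁷ J

To just escape, total mechanical energy must reach zero at infinity: ½mv²_min + U = 0, so ½mv²_min = −U = |kQq|/r.
|U| = |kQq|/r = (8.99×10⁹ N·m²/C²)(8.80×10⁻⁹)(5.58×10⁻⁹)/(0.562) = 7.85×10⁻⁷ J.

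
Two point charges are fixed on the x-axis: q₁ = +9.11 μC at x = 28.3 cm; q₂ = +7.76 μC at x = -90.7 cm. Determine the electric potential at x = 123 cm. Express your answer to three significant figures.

1.19×10⁵ V

The total potential is the scalar sum of each charge's contribution, V = Σ kqᵢ/rᵢ.
Distances from the field point to each charge: r₁ = 0.947 m, r₂ = 2.14 m.
V = k[(9.11×10⁻⁶)/(0.947) + (7.76×10⁻⁶)/(2.14)] = 1.19×10⁵ V.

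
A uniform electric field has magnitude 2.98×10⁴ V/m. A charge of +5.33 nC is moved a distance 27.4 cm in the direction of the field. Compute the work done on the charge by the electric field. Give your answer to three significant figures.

4.35×10⁻⁵ J

The potential change for a displacement 27.4 cm in the direction of the field is ΔV = −Ed = -8170 V.
W_field = −qΔV = 4.35×10⁻⁵ J.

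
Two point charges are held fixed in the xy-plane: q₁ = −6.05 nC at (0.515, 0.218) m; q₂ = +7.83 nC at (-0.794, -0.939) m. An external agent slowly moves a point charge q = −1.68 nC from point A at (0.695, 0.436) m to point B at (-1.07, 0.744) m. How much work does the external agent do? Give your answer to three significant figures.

-2.79×10⁻⁷ J

For quasistatic motion the external work equals the change in potential energy: W_ext = qΔV = q(V_B − V_A).
At A: distances to the source charges are 0.283 m, 2.03 m; V_A = Σ kqᵢ/rᵢ = -158 V.
At B: distances to the source charges are 1.67 m, 1.71 m; V_B = Σ kqᵢ/rᵢ = 8.71 V.
ΔV = V_B − V_A = 166 V.
W_ext = qΔV = (-1.68×10⁻⁹ C)(166 V) = -2.79×10⁻⁷ J.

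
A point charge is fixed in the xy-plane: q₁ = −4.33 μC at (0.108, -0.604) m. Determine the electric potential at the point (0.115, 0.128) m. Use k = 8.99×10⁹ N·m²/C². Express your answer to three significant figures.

-5.32×10⁴ V

The total potential is the scalar sum of each charge's contribution, V = Σ kqᵢ/rᵢ.
Distances from the field point to each charge: r₁ = 0.732 m.
V = k[(-4.33×10⁻⁶)/(0.732)] = -5.32×10⁴ V.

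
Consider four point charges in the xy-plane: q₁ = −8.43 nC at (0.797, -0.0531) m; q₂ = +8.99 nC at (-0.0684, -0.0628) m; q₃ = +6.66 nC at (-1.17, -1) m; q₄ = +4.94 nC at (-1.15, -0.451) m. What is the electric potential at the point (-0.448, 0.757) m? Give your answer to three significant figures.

102 V

The total potential is the scalar sum of each charge's contribution, V = Σ kqᵢ/rᵢ.
Distances from the field point to each charge: r₁ = 1.49 m, r₂ = 0.903 m, r₃ = 1.90 m, r₄ = 1.40 m.
V = k[(-8.43×10⁻⁹)/(1.49) + (8.99×10⁻⁹)/(0.903) + (6.66×10⁻⁹)/(1.90) + (4.94×10⁻⁹)/(1.40)] = 102 V.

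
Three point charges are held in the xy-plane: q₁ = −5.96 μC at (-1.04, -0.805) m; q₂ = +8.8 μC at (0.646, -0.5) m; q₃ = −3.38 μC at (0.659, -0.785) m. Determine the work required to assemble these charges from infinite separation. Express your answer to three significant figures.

The assembly work is the sum of pairwise potential energies, U = Σ_{i<j} kqᵢqⱼ/rᵢⱼ.
Pair separations: r₁₂ = 1.71 m, r₁₃ = 1.70 m, r₂₃ = 0.285 m.
U = (-0.275) + (0.107) + (-0.937) = -1.11 J.

-1.11 J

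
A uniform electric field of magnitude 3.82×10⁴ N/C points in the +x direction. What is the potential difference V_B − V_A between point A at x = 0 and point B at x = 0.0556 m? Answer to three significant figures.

In a uniform field, potential decreases in the direction of E: V_B − V_A = −E·Δx.
V_B − V_A = −(3.82×10⁴ V/m)(0.0556 m) = -2120 V.

-2120 V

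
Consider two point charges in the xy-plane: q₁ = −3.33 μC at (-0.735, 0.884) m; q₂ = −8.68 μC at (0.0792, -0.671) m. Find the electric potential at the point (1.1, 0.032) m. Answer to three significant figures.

-7.78×10⁴ V

The total potential is the scalar sum of each charge's contribution, V = Σ kqᵢ/rᵢ.
Distances from the field point to each charge: r₁ = 2.02 m, r₂ = 1.24 m.
V = k[(-3.33×10⁻⁶)/(2.02) + (-8.68×10⁻⁶)/(1.24)] = -7.78×10⁴ V.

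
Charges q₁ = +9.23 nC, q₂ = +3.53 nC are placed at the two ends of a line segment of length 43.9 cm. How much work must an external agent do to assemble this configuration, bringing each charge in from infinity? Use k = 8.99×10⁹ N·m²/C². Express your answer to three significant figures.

The assembly work is the sum of pairwise potential energies, U = Σ_{i<j} kqᵢqⱼ/rᵢⱼ.
The separation is r = 0.439 m.
U = (6.67×10⁻⁷) = 6.67×10⁻⁷ J.

6.67×10⁻⁷ J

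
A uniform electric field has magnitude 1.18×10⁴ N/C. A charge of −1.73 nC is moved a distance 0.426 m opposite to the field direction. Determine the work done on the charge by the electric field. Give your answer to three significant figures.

8.70×10⁻⁶ J

The potential change for a displacement 0.426 m opposite to the field direction is ΔV = +Ed = 5030 V.
W_field = −qΔV = 8.70×10⁻⁶ J.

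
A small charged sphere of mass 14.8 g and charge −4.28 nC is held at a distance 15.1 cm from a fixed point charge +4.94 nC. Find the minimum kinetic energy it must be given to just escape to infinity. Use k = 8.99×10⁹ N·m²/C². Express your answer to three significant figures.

1.26×10⁻⁶ J

To just escape, total mechanical energy must reach zero at infinity: ½mv²_min + U = 0, so ½mv²_min = −U = |kQq|/r.
|U| = |kQq|/r = (8.99×10⁹ N·m²/C²)(4.94×10⁻⁹)(4.28×10⁻⁹)/(0.151) = 1.26×10⁻⁶ J.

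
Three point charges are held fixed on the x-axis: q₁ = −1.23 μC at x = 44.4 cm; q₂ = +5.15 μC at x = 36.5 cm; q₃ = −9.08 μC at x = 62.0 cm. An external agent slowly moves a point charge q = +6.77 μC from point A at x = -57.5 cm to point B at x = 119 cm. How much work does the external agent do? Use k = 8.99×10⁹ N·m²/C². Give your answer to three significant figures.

For quasistatic motion the external work equals the change in potential energy: W_ext = qΔV = q(V_B − V_A).
At A: distances to the source charges are 1.02 m, 0.940 m, 1.19 m; V_A = Σ kqᵢ/rᵢ = -2.99×10⁴ V.
At B: distances to the source charges are 0.746 m, 0.825 m, 0.570 m; V_B = Σ kqᵢ/rᵢ = -1.02×10⁵ V.
ΔV = V_B − V_A = -7.20×10⁴ V.
W_ext = qΔV = (6.77×10⁻⁶ C)(-7.20×10⁴ V) = -0.487 J.

-0.487 J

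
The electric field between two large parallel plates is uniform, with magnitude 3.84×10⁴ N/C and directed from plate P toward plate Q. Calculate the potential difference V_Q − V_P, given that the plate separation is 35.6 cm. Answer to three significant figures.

In a uniform field, potential decreases in the direction of E: ΔV = −E·d for a displacement d parallel to E.
Going from P to Q is a displacement of 35.6 cm along the field, so V_Q − V_P = −Ed = -1.37×10⁴ V.

-1.37×10⁴ V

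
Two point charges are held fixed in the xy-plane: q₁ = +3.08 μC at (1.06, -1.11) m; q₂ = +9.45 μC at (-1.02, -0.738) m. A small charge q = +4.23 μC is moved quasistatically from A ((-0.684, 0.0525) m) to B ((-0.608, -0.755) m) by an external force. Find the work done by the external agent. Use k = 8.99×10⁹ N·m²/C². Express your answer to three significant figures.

For quasistatic motion the external work equals the change in potential energy: W_ext = qΔV = q(V_B − V_A).
At A: distances to the source charges are 2.10 m, 0.859 m; V_A = Σ kqᵢ/rᵢ = 1.12×10⁵ V.
At B: distances to the source charges are 1.71 m, 0.412 m; V_B = Σ kqᵢ/rᵢ = 2.22×10⁵ V.
ΔV = V_B − V_A = 1.10×10⁵ V.
W_ext = qΔV = (4.23×10⁻⁶ C)(1.10×10⁵ V) = 0.466 J.

0.466 J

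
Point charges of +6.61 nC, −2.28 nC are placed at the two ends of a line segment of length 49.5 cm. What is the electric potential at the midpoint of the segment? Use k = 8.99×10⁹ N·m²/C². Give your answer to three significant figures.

157 V

The total potential is the scalar sum of each charge's contribution, V = Σ kqᵢ/rᵢ.
Each charge is 0.247 m from the midpoint.
V = k[(6.61×10⁻⁹)/(0.247) + (-2.28×10⁻⁹)/(0.247)] = 157 V.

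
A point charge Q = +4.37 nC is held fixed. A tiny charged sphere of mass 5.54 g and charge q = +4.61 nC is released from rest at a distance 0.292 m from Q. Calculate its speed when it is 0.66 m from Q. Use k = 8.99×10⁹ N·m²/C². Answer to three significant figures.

0.0112 m/s

Only the electrostatic force acts, so mechanical energy is conserved: ½mv² = U₁ − U₂ = kQq(1/r₁ − 1/r₂).
U₁ − U₂ = (8.99×10⁹ N·m²/C²)(4.37×10⁻⁹ C)(4.61×10⁻⁹ C)(1/0.292 − 1/0.660) = 3.46×10⁻⁷ J.
v = √(2·3.46×10⁻⁷/5.54×10⁻³) = 0.0112 m/s.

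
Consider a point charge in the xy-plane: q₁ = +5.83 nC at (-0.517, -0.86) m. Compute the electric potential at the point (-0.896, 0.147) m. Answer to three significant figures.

48.7 V

Electric potential is a scalar, so the contributions from each charge add algebraically: V = Σ kqᵢ/rᵢ.
Distances from the field point to each charge: r₁ = 1.08 m.
V = k[(5.83×10⁻⁹)/(1.08)] = 48.7 V.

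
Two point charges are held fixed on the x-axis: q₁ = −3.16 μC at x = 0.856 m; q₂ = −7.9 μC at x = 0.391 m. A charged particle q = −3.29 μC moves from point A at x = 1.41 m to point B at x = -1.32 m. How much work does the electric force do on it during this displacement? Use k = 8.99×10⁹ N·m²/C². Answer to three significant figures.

0.218 J

The work done by the electric force is W_field = −ΔU = −q(V_B − V_A) = q(V_A − V_B).
At A: distances to the source charges are 0.554 m, 1.02 m; V_A = Σ kqᵢ/rᵢ = -1.21×10⁵ V.
At B: distances to the source charges are 2.18 m, 1.71 m; V_B = Σ kqᵢ/rᵢ = -5.46×10⁴ V.
ΔV = V_B − V_A = 6.64×10⁴ V.
W_field = −qΔV = −(-3.29×10⁻⁶ C)(6.64×10⁴ V) = 0.218 J.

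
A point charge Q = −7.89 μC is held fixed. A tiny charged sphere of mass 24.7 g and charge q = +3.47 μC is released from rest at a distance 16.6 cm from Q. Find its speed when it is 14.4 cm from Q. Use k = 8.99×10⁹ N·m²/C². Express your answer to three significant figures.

4.28 m/s

Only the electrostatic force acts, so mechanical energy is conserved: ½mv² = U₁ − U₂ = kQq(1/r₁ − 1/r₂).
U₁ − U₂ = (8.99×10⁹ N·m²/C²)(-7.89×10⁻⁶ C)(3.47×10⁻⁶ C)(1/0.166 − 1/0.144) = 0.227 J.
v = √(2·0.227/0.0247) = 4.28 m/s.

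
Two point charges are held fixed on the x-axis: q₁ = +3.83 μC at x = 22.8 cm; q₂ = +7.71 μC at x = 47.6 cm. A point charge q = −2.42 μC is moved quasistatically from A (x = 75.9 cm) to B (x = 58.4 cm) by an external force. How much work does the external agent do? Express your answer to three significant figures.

For quasistatic motion the external work equals the change in potential energy: W_ext = qΔV = q(V_B − V_A).
At A: distances to the source charges are 0.531 m, 0.283 m; V_A = Σ kqᵢ/rᵢ = 3.10×10⁵ V.
At B: distances to the source charges are 0.356 m, 0.108 m; V_B = Σ kqᵢ/rᵢ = 7.39×10⁵ V.
ΔV = V_B − V_A = 4.29×10⁵ V.
W_ext = qΔV = (-2.42×10⁻⁶ C)(4.29×10⁵ V) = -1.04 J.

-1.04 J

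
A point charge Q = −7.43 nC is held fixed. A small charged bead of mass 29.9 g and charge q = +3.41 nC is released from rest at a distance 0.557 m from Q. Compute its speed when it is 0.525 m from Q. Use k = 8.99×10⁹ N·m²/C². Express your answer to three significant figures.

1.29×10⁻³ m/s

Only the electrostatic force acts, so mechanical energy is conserved: ½mv² = U₁ − U₂ = kQq(1/r₁ − 1/r₂).
U₁ − U₂ = (8.99×10⁹ N·m²/C²)(-7.43×10⁻⁹ C)(3.41×10⁻⁹ C)(1/0.557 − 1/0.525) = 2.49×10⁻⁸ J.
v = √(2·2.49×10⁻⁸/0.0299) = 1.29×10⁻³ m/s.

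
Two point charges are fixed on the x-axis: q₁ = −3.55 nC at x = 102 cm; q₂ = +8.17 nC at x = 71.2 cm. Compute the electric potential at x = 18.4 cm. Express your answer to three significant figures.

Electric potential is a scalar, so the contributions from each charge add algebraically: V = Σ kqᵢ/rᵢ.
Distances from the field point to each charge: r₁ = 0.836 m, r₂ = 0.528 m.
V = k[(-3.55×10⁻⁹)/(0.836) + (8.17×10⁻⁹)/(0.528)] = 101 V.

101 V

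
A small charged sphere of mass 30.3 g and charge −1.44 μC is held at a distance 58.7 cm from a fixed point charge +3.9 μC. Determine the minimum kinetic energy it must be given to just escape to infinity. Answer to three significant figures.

To just escape, total mechanical energy must reach zero at infinity: ½mv²_min + U = 0, so ½mv²_min = −U = |kQq|/r.
|U| = |kQq|/r = (8.99×10⁹ N·m²/C²)(3.90×10⁻⁶)(1.44×10⁻⁶)/(0.587) = 0.0860 J.

0.0860 J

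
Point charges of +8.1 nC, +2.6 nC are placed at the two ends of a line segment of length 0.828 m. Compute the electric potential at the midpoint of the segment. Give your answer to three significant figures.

232 V

Electric potential is a scalar, so the contributions from each charge add algebraically: V = Σ kqᵢ/rᵢ.
Each charge is 0.414 m from the midpoint.
V = k[(8.10×10⁻⁹)/(0.414) + (2.60×10⁻⁹)/(0.414)] = 232 V.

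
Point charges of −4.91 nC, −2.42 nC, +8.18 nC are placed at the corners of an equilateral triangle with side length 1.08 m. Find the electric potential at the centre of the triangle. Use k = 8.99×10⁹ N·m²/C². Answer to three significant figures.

12.3 V

Electric potential is a scalar, so the contributions from each charge add algebraically: V = Σ kqᵢ/rᵢ.
The distance from each vertex to the centroid is a/√3 = 0.624 m.
V = k[(-4.91×10⁻⁹)/(0.624) + (-2.42×10⁻⁹)/(0.624) + (8.18×10⁻⁹)/(0.624)] = 12.3 V.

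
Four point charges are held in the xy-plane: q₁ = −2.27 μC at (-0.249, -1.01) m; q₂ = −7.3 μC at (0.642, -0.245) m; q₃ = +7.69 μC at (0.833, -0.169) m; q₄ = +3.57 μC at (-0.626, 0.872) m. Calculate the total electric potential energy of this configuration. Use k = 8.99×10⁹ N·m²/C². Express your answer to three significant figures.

-2.48 J

The work to assemble the configuration equals its total potential energy, U = Σ kqᵢqⱼ/rᵢⱼ over all pairs.
Pair separations: r₁₂ = 1.17 m, r₁₃ = 1.37 m, r₁₄ = 1.92 m, r₂₃ = 0.206 m, r₂₄ = 1.69 m, r₃₄ = 1.79 m.
Summing all 6 pair terms gives U = -2.48 J.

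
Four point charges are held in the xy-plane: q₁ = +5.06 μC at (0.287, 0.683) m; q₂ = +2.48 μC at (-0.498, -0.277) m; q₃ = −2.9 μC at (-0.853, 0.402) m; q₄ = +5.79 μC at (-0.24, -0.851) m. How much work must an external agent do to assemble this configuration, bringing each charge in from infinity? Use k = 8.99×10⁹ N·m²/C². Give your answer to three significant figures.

0.154 J

The assembly work is the sum of pairwise potential energies, U = Σ_{i<j} kqᵢqⱼ/rᵢⱼ.
Pair separations: r₁₂ = 1.24 m, r₁₃ = 1.17 m, r₁₄ = 1.62 m, r₂₃ = 0.766 m, r₂₄ = 0.629 m, r₃₄ = 1.39 m.
Summing all 6 pair terms gives U = 0.154 J.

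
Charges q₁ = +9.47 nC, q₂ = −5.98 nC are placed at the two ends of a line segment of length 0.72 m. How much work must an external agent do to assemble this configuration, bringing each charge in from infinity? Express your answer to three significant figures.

The work to assemble the configuration equals its total potential energy, U = Σ kqᵢqⱼ/rᵢⱼ over all pairs.
The separation is r = 0.720 m.
U = (-7.07×10⁻⁷) = -7.07×10⁻⁷ J.

-7.07×10⁻⁷ J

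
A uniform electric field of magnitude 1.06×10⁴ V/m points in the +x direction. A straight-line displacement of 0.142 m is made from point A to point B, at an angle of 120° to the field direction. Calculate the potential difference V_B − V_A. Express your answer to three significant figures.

753 V

Only the component of displacement along E changes the potential: ΔV = −E·d·cosθ.
ΔV = −(1.06×10⁴ V/m)(0.142 m)cos120° = 753 V.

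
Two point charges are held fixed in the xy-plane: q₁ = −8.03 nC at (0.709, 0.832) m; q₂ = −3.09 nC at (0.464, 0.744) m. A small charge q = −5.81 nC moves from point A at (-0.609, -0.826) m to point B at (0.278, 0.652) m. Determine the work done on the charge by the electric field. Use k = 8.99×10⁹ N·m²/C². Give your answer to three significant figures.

The work done by the electric force is W_field = −ΔU = −q(V_B − V_A) = q(V_A − V_B).
At A: distances to the source charges are 2.12 m, 1.90 m; V_A = Σ kqᵢ/rᵢ = -48.7 V.
At B: distances to the source charges are 0.467 m, 0.208 m; V_B = Σ kqᵢ/rᵢ = -288 V.
ΔV = V_B − V_A = -240 V.
W_field = −qΔV = −(-5.81×10⁻⁹ C)(-240 V) = -1.39×10⁻⁶ J.

-1.39×10⁻⁶ J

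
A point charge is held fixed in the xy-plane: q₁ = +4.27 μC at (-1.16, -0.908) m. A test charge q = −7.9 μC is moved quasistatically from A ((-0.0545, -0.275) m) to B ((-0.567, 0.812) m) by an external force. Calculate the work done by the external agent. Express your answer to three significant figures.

For quasistatic motion the external work equals the change in potential energy: W_ext = qΔV = q(V_B − V_A).
At A: distance to the source charge is 1.27 m; V_A = kq₁/r = 3.01×10⁴ V.
At B: distance to the source charge is 1.82 m; V_B = kq₁/r = 2.11×10⁴ V.
ΔV = V_B − V_A = -9030 V.
W_ext = qΔV = (-7.90×10⁻⁶ C)(-9030 V) = 0.0714 J.

0.0714 J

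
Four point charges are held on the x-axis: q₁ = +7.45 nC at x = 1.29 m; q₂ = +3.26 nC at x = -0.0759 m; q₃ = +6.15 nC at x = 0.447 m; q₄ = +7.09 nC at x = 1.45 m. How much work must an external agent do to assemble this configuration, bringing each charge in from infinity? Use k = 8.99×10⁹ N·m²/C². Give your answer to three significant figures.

The assembly work is the sum of pairwise potential energies, U = Σ_{i<j} kqᵢqⱼ/rᵢⱼ.
Pair separations: r₁₂ = 1.37 m, r₁₃ = 0.843 m, r₁₄ = 0.160 m, r₂₃ = 0.523 m, r₂₄ = 1.53 m, r₃₄ = 1.00 m.
Summing all 6 pair terms gives U = 4.49×10⁻⁶ J.

4.49×10⁻⁶ J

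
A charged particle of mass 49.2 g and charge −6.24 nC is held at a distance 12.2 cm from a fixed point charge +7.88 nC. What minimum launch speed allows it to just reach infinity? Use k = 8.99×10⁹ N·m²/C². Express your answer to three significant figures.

0.0121 m/s

To just escape, total mechanical energy must reach zero at infinity: ½mv²_min + U = 0, so ½mv²_min = −U = |kQq|/r.
|U| = |kQq|/r = (8.99×10⁹ N·m²/C²)(7.88×10⁻⁹)(6.24×10⁻⁹)/(0.122) = 3.62×10⁻⁶ J.
v_min = √(2|U|/m) = √(2·3.62×10⁻⁶/0.0492) = 0.0121 m/s.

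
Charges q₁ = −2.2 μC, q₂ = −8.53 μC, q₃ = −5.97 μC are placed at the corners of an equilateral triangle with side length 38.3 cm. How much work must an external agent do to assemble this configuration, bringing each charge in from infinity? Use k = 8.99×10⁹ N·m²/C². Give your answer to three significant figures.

The assembly work is the sum of pairwise potential energies, U = Σ_{i<j} kqᵢqⱼ/rᵢⱼ.
All three pair separations equal the side length, 0.383 m.
U = (0.440) + (0.308) + (1.20) = 1.94 J.

1.94 J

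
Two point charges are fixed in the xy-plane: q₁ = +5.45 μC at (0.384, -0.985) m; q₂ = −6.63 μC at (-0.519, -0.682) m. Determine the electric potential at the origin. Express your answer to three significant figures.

-2.32×10⁴ V

The total potential is the scalar sum of each charge's contribution, V = Σ kqᵢ/rᵢ.
Distances from the field point to each charge: r₁ = 1.06 m, r₂ = 0.857 m.
V = k[(5.45×10⁻⁶)/(1.06) + (-6.63×10⁻⁶)/(0.857)] = -2.32×10⁴ V.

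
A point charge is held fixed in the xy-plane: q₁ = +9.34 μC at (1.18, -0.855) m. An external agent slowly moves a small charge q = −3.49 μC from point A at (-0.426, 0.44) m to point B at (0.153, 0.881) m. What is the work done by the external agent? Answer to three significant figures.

For quasistatic motion the external work equals the change in potential energy: W_ext = qΔV = q(V_B − V_A).
At A: distance to the source charge is 2.06 m; V_A = kq₁/r = 4.07×10⁴ V.
At B: distance to the source charge is 2.02 m; V_B = kq₁/r = 4.16×10⁴ V.
ΔV = V_B − V_A = 929 V.
W_ext = qΔV = (-3.49×10⁻⁶ C)(929 V) = -3.24×10⁻³ J.

-3.24×10⁻³ J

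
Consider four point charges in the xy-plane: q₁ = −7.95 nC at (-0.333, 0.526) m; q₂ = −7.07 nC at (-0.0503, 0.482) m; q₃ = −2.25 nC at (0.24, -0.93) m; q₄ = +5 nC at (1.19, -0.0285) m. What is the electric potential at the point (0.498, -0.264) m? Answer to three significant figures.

-97.8 V

The total potential is the scalar sum of each charge's contribution, V = Σ kqᵢ/rᵢ.
Distances from the field point to each charge: r₁ = 1.15 m, r₂ = 0.926 m, r₃ = 0.714 m, r₄ = 0.731 m.
V = k[(-7.95×10⁻⁹)/(1.15) + (-7.07×10⁻⁹)/(0.926) + (-2.25×10⁻⁹)/(0.714) + (5.00×10⁻⁹)/(0.731)] = -97.8 V.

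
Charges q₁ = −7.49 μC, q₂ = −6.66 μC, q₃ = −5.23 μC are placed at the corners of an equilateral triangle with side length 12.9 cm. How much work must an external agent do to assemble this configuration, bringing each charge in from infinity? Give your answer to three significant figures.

The work to assemble the configuration equals its total potential energy, U = Σ kqᵢqⱼ/rᵢⱼ over all pairs.
All three pair separations equal the side length, 0.129 m.
U = (3.48) + (2.73) + (2.43) = 8.63 J.

8.63 J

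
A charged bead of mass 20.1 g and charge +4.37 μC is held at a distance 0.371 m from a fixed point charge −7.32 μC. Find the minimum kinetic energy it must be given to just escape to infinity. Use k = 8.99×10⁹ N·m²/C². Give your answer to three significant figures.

To just escape, total mechanical energy must reach zero at infinity: ½mv²_min + U = 0, so ½mv²_min = −U = |kQq|/r.
|U| = |kQq|/r = (8.99×10⁹ N·m²/C²)(7.32×10⁻⁶)(4.37×10⁻⁶)/(0.371) = 0.775 J.

0.775 J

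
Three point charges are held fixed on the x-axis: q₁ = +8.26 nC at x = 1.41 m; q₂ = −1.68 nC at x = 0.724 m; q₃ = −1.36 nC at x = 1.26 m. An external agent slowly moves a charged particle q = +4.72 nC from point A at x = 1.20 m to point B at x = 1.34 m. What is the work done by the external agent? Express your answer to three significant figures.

3.61×10⁻⁶ J

For quasistatic motion the external work equals the change in potential energy: W_ext = qΔV = q(V_B − V_A).
At A: distances to the source charges are 0.210 m, 0.476 m, 0.0600 m; V_A = Σ kqᵢ/rᵢ = 118 V.
At B: distances to the source charges are 0.0700 m, 0.616 m, 0.0800 m; V_B = Σ kqᵢ/rᵢ = 883 V.
ΔV = V_B − V_A = 765 V.
W_ext = qΔV = (4.72×10⁻⁹ C)(765 V) = 3.61×10⁻⁶ J.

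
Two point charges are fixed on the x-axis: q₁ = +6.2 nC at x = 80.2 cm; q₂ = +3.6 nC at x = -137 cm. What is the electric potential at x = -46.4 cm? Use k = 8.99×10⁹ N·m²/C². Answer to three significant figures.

Electric potential is a scalar, so the contributions from each charge add algebraically: V = Σ kqᵢ/rᵢ.
Distances from the field point to each charge: r₁ = 1.27 m, r₂ = 0.906 m.
V = k[(6.20×10⁻⁹)/(1.27) + (3.60×10⁻⁹)/(0.906)] = 79.7 V.

79.7 V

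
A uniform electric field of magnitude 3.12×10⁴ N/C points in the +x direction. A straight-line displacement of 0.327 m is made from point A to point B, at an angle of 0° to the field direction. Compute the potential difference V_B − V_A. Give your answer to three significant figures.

-1.02×10⁴ V

Only the component of displacement along E changes the potential: ΔV = −E·d·cosθ.
ΔV = −(3.12×10⁴ V/m)(0.327 m)cos0° = -1.02×10⁴ V.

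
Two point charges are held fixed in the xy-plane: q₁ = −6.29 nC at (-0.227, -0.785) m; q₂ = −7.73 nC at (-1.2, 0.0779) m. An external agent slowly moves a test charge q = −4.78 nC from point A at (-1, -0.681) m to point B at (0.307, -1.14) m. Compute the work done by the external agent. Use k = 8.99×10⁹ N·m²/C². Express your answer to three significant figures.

For quasistatic motion the external work equals the change in potential energy: W_ext = qΔV = q(V_B − V_A).
At A: distances to the source charges are 0.780 m, 0.785 m; V_A = Σ kqᵢ/rᵢ = -161 V.
At B: distances to the source charges are 0.641 m, 1.94 m; V_B = Σ kqᵢ/rᵢ = -124 V.
ΔV = V_B − V_A = 37.0 V.
W_ext = qΔV = (-4.78×10⁻⁹ C)(37.0 V) = -1.77×10⁻⁷ J.

-1.77×10⁻⁷ J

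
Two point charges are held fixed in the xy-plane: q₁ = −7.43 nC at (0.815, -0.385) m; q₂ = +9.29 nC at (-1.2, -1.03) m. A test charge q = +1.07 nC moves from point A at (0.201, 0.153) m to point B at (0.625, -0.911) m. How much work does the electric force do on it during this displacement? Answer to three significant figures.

The work done by the electric force is W_field = −ΔU = −q(V_B − V_A) = q(V_A − V_B).
At A: distances to the source charges are 0.816 m, 1.83 m; V_A = Σ kqᵢ/rᵢ = -36.3 V.
At B: distances to the source charges are 0.559 m, 1.83 m; V_B = Σ kqᵢ/rᵢ = -73.8 V.
ΔV = V_B − V_A = -37.5 V.
W_field = −qΔV = −(1.07×10⁻⁹ C)(-37.5 V) = 4.01×10⁻⁸ J.

4.01×10⁻⁸ J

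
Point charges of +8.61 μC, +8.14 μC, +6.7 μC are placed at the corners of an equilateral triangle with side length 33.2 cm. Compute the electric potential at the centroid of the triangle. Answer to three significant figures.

1.10×10⁶ V

Electric potential is a scalar, so the contributions from each charge add algebraically: V = Σ kqᵢ/rᵢ.
The distance from each vertex to the centroid is a/√3 = 0.192 m.
V = k[(8.61×10⁻⁶)/(0.192) + (8.14×10⁻⁶)/(0.192) + (6.70×10⁻⁶)/(0.192)] = 1.10×10⁶ V.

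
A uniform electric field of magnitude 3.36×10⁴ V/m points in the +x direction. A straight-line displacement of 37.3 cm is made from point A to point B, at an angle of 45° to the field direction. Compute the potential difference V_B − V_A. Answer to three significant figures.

-8860 V

Only the component of displacement along E changes the potential: ΔV = −E·d·cosθ.
ΔV = −(3.36×10⁴ V/m)(0.373 m)cos45° = -8860 V.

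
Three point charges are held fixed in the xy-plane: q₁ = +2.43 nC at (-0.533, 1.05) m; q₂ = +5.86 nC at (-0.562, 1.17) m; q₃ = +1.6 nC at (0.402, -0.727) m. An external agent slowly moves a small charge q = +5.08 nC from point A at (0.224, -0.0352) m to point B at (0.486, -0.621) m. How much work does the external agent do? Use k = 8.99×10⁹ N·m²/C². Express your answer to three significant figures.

3.54×10⁻⁷ J

For quasistatic motion the external work equals the change in potential energy: W_ext = qΔV = q(V_B − V_A).
At A: distances to the source charges are 1.32 m, 1.44 m, 0.714 m; V_A = Σ kqᵢ/rᵢ = 73.3 V.
At B: distances to the source charges are 1.96 m, 2.08 m, 0.135 m; V_B = Σ kqᵢ/rᵢ = 143 V.
ΔV = V_B − V_A = 69.6 V.
W_ext = qΔV = (5.08×10⁻⁹ C)(69.6 V) = 3.54×10⁻⁷ J.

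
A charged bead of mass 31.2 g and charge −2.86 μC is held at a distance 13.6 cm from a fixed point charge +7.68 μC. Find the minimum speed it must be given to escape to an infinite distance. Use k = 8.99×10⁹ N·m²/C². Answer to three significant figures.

9.65 m/s

To just escape, total mechanical energy must reach zero at infinity: ½mv²_min + U = 0, so ½mv²_min = −U = |kQq|/r.
|U| = |kQq|/r = (8.99×10⁹ N·m²/C²)(7.68×10⁻⁶)(2.86×10⁻⁶)/(0.136) = 1.45 J.
v_min = √(2|U|/m) = √(2·1.45/0.0312) = 9.65 m/s.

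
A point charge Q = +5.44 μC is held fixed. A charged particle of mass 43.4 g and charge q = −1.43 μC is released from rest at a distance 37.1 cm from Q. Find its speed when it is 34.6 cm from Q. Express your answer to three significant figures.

0.792 m/s

Only the electrostatic force acts, so mechanical energy is conserved: ½mv² = U₁ − U₂ = kQq(1/r₁ − 1/r₂).
U₁ − U₂ = (8.99×10⁹ N·m²/C²)(5.44×10⁻⁶ C)(-1.43×10⁻⁶ C)(1/0.371 − 1/0.346) = 0.0136 J.
v = √(2·0.0136/0.0434) = 0.792 m/s.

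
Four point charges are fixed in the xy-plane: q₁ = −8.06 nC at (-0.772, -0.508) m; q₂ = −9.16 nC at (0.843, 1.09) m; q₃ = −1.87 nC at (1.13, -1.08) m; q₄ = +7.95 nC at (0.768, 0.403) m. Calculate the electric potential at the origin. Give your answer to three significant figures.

-66.5 V

The total potential is the scalar sum of each charge's contribution, V = Σ kqᵢ/rᵢ.
Distances from the field point to each charge: r₁ = 0.924 m, r₂ = 1.38 m, r₃ = 1.56 m, r₄ = 0.867 m.
V = k[(-8.06×10⁻⁹)/(0.924) + (-9.16×10⁻⁹)/(1.38) + (-1.87×10⁻⁹)/(1.56) + (7.95×10⁻⁹)/(0.867)] = -66.5 V.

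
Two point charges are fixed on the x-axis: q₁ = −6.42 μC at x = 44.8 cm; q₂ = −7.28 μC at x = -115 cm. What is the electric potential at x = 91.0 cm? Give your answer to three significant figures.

-1.57×10⁵ V

The total potential is the scalar sum of each charge's contribution, V = Σ kqᵢ/rᵢ.
Distances from the field point to each charge: r₁ = 0.462 m, r₂ = 2.06 m.
V = k[(-6.42×10⁻⁶)/(0.462) + (-7.28×10⁻⁶)/(2.06)] = -1.57×10⁵ V.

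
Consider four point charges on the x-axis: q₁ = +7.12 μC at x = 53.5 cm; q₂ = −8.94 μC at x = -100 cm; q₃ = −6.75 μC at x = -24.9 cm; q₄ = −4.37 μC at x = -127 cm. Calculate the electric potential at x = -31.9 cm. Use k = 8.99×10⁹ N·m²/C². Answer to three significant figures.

The total potential is the scalar sum of each charge's contribution, V = Σ kqᵢ/rᵢ.
Distances from the field point to each charge: r₁ = 0.854 m, r₂ = 0.681 m, r₃ = 0.0700 m, r₄ = 0.951 m.
V = k[(7.12×10⁻⁶)/(0.854) + (-8.94×10⁻⁶)/(0.681) + (-6.75×10⁻⁶)/(0.0700) + (-4.37×10⁻⁶)/(0.951)] = -9.51×10⁵ V.

-9.51×10⁵ V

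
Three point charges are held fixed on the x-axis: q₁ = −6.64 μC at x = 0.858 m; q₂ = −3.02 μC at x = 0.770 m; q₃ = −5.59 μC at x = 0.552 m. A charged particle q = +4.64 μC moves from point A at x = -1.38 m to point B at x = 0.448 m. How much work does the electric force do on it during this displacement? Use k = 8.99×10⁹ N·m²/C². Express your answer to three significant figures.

3.01 J

The work done by the electric force is W_field = −ΔU = −q(V_B − V_A) = q(V_A − V_B).
At A: distances to the source charges are 2.24 m, 2.15 m, 1.93 m; V_A = Σ kqᵢ/rᵢ = -6.53×10⁴ V.
At B: distances to the source charges are 0.410 m, 0.322 m, 0.104 m; V_B = Σ kqᵢ/rᵢ = -7.13×10⁵ V.
ΔV = V_B − V_A = -6.48×10⁵ V.
W_field = −qΔV = −(4.64×10⁻⁶ C)(-6.48×10⁵ V) = 3.01 J.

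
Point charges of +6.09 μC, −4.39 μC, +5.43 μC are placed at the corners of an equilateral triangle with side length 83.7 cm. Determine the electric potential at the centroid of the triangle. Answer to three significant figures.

The total potential is the scalar sum of each charge's contribution, V = Σ kqᵢ/rᵢ.
The distance from each vertex to the centroid is a/√3 = 0.483 m.
V = k[(6.09×10⁻⁶)/(0.483) + (-4.39×10⁻⁶)/(0.483) + (5.43×10⁻⁶)/(0.483)] = 1.33×10⁵ V.

1.33×10⁵ V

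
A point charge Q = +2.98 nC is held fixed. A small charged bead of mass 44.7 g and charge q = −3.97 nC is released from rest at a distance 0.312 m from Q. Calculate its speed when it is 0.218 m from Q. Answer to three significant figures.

2.56×10⁻³ m/s

Only the electrostatic force acts, so mechanical energy is conserved: ½mv² = U₁ − U₂ = kQq(1/r₁ − 1/r₂).
U₁ − U₂ = (8.99×10⁹ N·m²/C²)(2.98×10⁻⁹ C)(-3.97×10⁻⁹ C)(1/0.312 − 1/0.218) = 1.47×10⁻⁷ J.
v = √(2·1.47×10⁻⁷/0.0447) = 2.56×10⁻³ m/s.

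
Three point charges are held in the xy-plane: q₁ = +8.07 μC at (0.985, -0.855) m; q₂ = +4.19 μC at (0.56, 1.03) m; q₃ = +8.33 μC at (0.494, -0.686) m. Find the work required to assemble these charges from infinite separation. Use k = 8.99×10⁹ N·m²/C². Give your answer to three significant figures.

1.50 J

The assembly work is the sum of pairwise potential energies, U = Σ_{i<j} kqᵢqⱼ/rᵢⱼ.
Pair separations: r₁₂ = 1.93 m, r₁₃ = 0.519 m, r₂₃ = 1.72 m.
U = (0.157) + (1.16) + (0.183) = 1.50 J.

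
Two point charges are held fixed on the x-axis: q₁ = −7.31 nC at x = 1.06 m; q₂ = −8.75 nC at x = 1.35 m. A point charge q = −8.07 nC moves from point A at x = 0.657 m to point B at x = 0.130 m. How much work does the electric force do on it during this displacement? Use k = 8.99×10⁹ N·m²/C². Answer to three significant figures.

1.14×10⁻⁶ J

The work done by the electric force is W_field = −ΔU = −q(V_B − V_A) = q(V_A − V_B).
At A: distances to the source charges are 0.403 m, 0.693 m; V_A = Σ kqᵢ/rᵢ = -277 V.
At B: distances to the source charges are 0.930 m, 1.22 m; V_B = Σ kqᵢ/rᵢ = -135 V.
ΔV = V_B − V_A = 141 V.
W_field = −qΔV = −(-8.07×10⁻⁹ C)(141 V) = 1.14×10⁻⁶ J.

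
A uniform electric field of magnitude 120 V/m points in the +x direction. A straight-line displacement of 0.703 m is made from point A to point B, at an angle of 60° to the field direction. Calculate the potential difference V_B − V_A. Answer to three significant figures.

Only the component of displacement along E changes the potential: ΔV = −E·d·cosθ.
ΔV = −(120 V/m)(0.703 m)cos60° = -42.2 V.

-42.2 V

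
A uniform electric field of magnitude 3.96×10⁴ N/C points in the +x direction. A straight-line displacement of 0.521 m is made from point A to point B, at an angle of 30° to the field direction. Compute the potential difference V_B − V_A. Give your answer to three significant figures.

Only the component of displacement along E changes the potential: ΔV = −E·d·cosθ.
ΔV = −(3.96×10⁴ V/m)(0.521 m)cos30° = -1.79×10⁴ V.

-1.79×10⁴ V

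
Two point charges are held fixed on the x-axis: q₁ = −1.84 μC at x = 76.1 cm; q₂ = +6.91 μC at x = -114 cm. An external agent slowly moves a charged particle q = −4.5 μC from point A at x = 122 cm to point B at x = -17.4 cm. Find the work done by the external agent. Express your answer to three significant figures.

-0.253 J

For quasistatic motion the external work equals the change in potential energy: W_ext = qΔV = q(V_B − V_A).
At A: distances to the source charges are 0.459 m, 2.36 m; V_A = Σ kqᵢ/rᵢ = -9720 V.
At B: distances to the source charges are 0.935 m, 0.966 m; V_B = Σ kqᵢ/rᵢ = 4.66×10⁴ V.
ΔV = V_B − V_A = 5.63×10⁴ V.
W_ext = qΔV = (-4.50×10⁻⁶ C)(5.63×10⁴ V) = -0.253 J.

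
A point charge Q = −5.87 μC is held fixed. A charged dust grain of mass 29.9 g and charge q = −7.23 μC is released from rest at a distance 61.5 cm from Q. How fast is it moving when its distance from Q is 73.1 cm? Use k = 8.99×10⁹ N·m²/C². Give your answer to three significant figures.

Only the electrostatic force acts, so mechanical energy is conserved: ½mv² = U₁ − U₂ = kQq(1/r₁ − 1/r₂).
U₁ − U₂ = (8.99×10⁹ N·m²/C²)(-5.87×10⁻⁶ C)(-7.23×10⁻⁶ C)(1/0.615 − 1/0.731) = 0.0984 J.
v = √(2·0.0984/0.0299) = 2.57 m/s.

2.57 m/s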